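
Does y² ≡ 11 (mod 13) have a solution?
By Euler's criterion: 11^{6} ≡ 12 (mod 13). Since this equals -1 (≡ 12), 11 is not a QR.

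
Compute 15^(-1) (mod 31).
29

Using Extended Euclidean Algorithm:
gcd(15, 31) = 1
Bezout coefficients: 15 × -2 + 31 × 1 = 1
So 15 × -2 ≡ 1 (mod 31)
The inverse is -2 mod 31 = 29
Verification: 15 × 29 = 435 = 14 × 31 + 1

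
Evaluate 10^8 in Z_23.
8 = 8 (binary 1000). Repeated squaring mod 23: 10^1 ≡ 10; 10^2 ≡ 10² = 100 ≡ 8; 10^4 ≡ 8² = 64 ≡ 18; 10^8 ≡ 18² = 324 ≡ 2. So 10^8 ≡ 2 (mod 23).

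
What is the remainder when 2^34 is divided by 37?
Using repeated squaring. 34 = 32 + 2 (binary 100010). Repeated squaring mod 37: 2^1 ≡ 2; 2^2 ≡ 2² = 4 ≡ 4; 2^4 ≡ 4² = 16 ≡ 16; 2^8 ≡ 16² = 256 ≡ 34; 2^16 ≡ 34² = 1156 ≡ 9; 2^32 ≡ 9² = 81 ≡ 7. Multiply: 2^34 = 2^32 × 2^2 ≡ 7 × 4 (mod 37): 7 × 4 = 28 ≡ 28. So 2^34 ≡ 28 (mod 37).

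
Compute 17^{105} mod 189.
188

Using successive squaring:
Binary expansion of 105: 1101001
Powers of 17 mod 189 (each is the square of the previous):
  17^1 ≡ 17 (mod 189)
  17^2 ≡ 17² = 289 ≡ 100 (mod 189)
  17^4 ≡ 100² = 10000 ≡ 172 (mod 189)
  17^8 ≡ 172² = 29584 ≡ 100 (mod 189)
  17^16 ≡ 100² = 10000 ≡ 172 (mod 189)
  17^32 ≡ 172² = 29584 ≡ 100 (mod 189)
  17^64 ≡ 100² = 10000 ≡ 172 (mod 189)
105 = 64 + 32 + 8 + 1, so 17^105 = 17^64 × 17^32 × 17^8 × 17^1 ≡ 172 × 100 × 100 × 17 (mod 189)
Multiplying step by step:
  172 × 100 = 17200 ≡ 1 (mod 189)
  1 × 100 = 100 ≡ 100 (mod 189)
  100 × 17 = 1700 ≡ 188 (mod 189)
Result: 17^105 ≡ 188 (mod 189)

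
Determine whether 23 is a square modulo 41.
By Euler's criterion: 23^{20} ≡ 1 (mod 41). Since this equals 1, 23 is a QR.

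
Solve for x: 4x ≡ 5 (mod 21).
17

Since gcd(4, 21) = 1 divides 5, a solution exists.
Multiply both sides by the inverse of 4 mod 21:
  4^(-1) mod 21 = 16
  x ≡ 16 × 5 ≡ 80 ≡ 17 (mod 21)
Verification: 4 × 17 = 68 = 3 × 21 + 5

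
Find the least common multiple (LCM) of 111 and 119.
13209

First find GCD(111, 119) using the Euclidean algorithm:
111 = 0 × 119 + 111
119 = 1 × 111 + 8
111 = 13 × 8 + 7
8 = 1 × 7 + 1
7 = 7 × 1 + 0
GCD(111, 119) = 1

LCM formula: LCM(a, b) = (a × b) / GCD(a, b)
LCM(111, 119) = (111 × 119) / 1
LCM(111, 119) = 13209 / 1
LCM(111, 119) = 13209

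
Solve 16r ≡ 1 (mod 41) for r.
16^(-1) ≡ 18 (mod 41). Verification: 16 × 18 = 288 ≡ 1 (mod 41)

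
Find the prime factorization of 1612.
2^2 × 13 × 31

Divide by primes starting from smallest:
1612 ÷ 2 = 806
806 ÷ 2 = 403
403 ÷ 13 = 31
31 ÷ 31 = 1

1612 = 2^2 × 13 × 31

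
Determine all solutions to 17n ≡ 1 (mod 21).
5

Since gcd(17, 21) = 1 divides 1, a solution exists.
Multiply both sides by the inverse of 17 mod 21:
  17^(-1) mod 21 = 5
  x ≡ 5 × 1 ≡ 5 ≡ 5 (mod 21)
Verification: 17 × 5 = 85 = 4 × 21 + 1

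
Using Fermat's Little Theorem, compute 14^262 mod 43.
By Fermat: 14^{42} ≡ 1 (mod 43). 262 = 6×42 + 10. So 14^{262} ≡ 14^{10} ≡ 13 (mod 43)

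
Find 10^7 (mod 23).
7 = 4 + 2 + 1 (binary 111). Repeated squaring mod 23: 10^1 ≡ 10; 10^2 ≡ 10² = 100 ≡ 8; 10^4 ≡ 8² = 64 ≡ 18. Multiply: 10^7 = 10^4 × 10^2 × 10^1 ≡ 18 × 8 × 10 (mod 23): 18 × 8 = 144 ≡ 6; 6 × 10 = 60 ≡ 14. So 10^7 ≡ 14 (mod 23).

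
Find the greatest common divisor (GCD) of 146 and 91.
1

Using the Euclidean algorithm:
146 = 1 × 91 + 55
91 = 1 × 55 + 36
55 = 1 × 36 + 19
36 = 1 × 19 + 17
19 = 1 × 17 + 2
17 = 8 × 2 + 1
2 = 2 × 1 + 0

GCD(146, 91) = 1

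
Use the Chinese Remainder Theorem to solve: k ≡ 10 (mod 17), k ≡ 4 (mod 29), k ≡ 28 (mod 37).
4209

Using the Chinese Remainder Theorem:
M = product of moduli = 18241
For equation 1: M_1 = 1073, 1073 ≡ 2 (mod 17), inverse of 1073 mod 17 is 9 (check: 2 × 9 = 18 ≡ 1 (mod 17))
For equation 2: M_2 = 629, 629 ≡ 20 (mod 29), inverse of 629 mod 29 is 16 (check: 20 × 16 = 320 ≡ 1 (mod 29))
For equation 3: M_3 = 493, 493 ≡ 12 (mod 37), inverse of 493 mod 37 is 34 (check: 12 × 34 = 408 ≡ 1 (mod 37))
Combine: k ≡ Σ r_i×M_i×(M_i⁻¹ mod m_i) = 10×1073×9 + 4×629×16 + 28×493×34 = 96570 + 40256 + 469336 = 606162
606162 mod 18241 = 4209
k ≡ 4209 (mod 18241)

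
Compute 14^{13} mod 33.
5

Using successive squaring:
Binary expansion of 13: 1101
Powers of 14 mod 33 (each is the square of the previous):
  14^1 ≡ 14 (mod 33)
  14^2 ≡ 14² = 196 ≡ 31 (mod 33)
  14^4 ≡ 31² = 961 ≡ 4 (mod 33)
  14^8 ≡ 4² = 16 ≡ 16 (mod 33)
13 = 8 + 4 + 1, so 14^13 = 14^8 × 14^4 × 14^1 ≡ 16 × 4 × 14 (mod 33)
Multiplying step by step:
  16 × 4 = 64 ≡ 31 (mod 33)
  31 × 14 = 434 ≡ 5 (mod 33)
Result: 14^13 ≡ 5 (mod 33)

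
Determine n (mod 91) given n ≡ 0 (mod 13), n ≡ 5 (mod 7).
26

Using the Chinese Remainder Theorem:
M = product of moduli = 91
For equation 1: M_1 = 7, 7 ≡ 7 (mod 13), inverse of 7 mod 13 is 2 (check: 7 × 2 = 14 ≡ 1 (mod 13))
For equation 2: M_2 = 13, 13 ≡ 6 (mod 7), inverse of 13 mod 7 is 6 (check: 6 × 6 = 36 ≡ 1 (mod 7))
Combine: n ≡ Σ r_i×M_i×(M_i⁻¹ mod m_i) = 0×7×2 + 5×13×6 = 0 + 390 = 390
390 mod 91 = 26
n ≡ 26 (mod 91)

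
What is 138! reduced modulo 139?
By Wilson's theorem, (138)! ≡ -1 ≡ 138 (mod 139)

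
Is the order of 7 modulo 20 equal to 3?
No, the actual order is 4, not 3.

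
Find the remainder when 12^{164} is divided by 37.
By Fermat: 12^{36} ≡ 1 (mod 37). 164 = 4×36 + 20. So 12^{164} ≡ 12^{20} ≡ 33 (mod 37)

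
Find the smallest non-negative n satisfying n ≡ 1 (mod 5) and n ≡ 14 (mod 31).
M = 5 × 31 = 155. M₁ = 31, y₁ ≡ 1 (mod 5). M₂ = 5, y₂ ≡ 25 (mod 31). n = 1×31×1 + 14×5×25 ≡ 76 (mod 155)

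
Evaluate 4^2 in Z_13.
2 = 2 (binary 10). Repeated squaring mod 13: 4^1 ≡ 4; 4^2 ≡ 4² = 16 ≡ 3. So 4^2 ≡ 3 (mod 13).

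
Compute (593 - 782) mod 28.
7

(593 - 782) = -189
-189 mod 28 = 7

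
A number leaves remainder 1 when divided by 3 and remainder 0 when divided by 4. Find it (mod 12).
M = 3 × 4 = 12. M₁ = 4, y₁ ≡ 1 (mod 3). M₂ = 3, y₂ ≡ 3 (mod 4). t = 1×4×1 + 0×3×3 ≡ 4 (mod 12)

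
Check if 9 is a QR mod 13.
By Euler's criterion: 9^{6} ≡ 1 (mod 13). Since this equals 1, 9 is a QR.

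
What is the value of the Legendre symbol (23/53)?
(23/53) = 23^{26} mod 53 = -1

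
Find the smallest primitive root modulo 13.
p - 1 = 12 has prime divisors 2, 3. h is a primitive root mod 13 iff h^(12/q) ≢ 1 (mod 13) for each such q.
h = 2: 2^6 ≡ 12, 2^4 ≡ 3 (mod 13); none is 1, so 2 has order 12 and is a primitive root.
The smallest primitive root mod 13 is g = 2.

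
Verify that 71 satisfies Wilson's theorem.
(70)! mod 71 = 70. Since this equals -1 (mod 71), Wilson confirms 71 is prime.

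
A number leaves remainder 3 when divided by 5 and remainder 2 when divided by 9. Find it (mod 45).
M = 5 × 9 = 45. M₁ = 9, y₁ ≡ 4 (mod 5). M₂ = 5, y₂ ≡ 2 (mod 9). r = 3×9×4 + 2×5×2 ≡ 38 (mod 45)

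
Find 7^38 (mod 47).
Using repeated squaring. 38 = 32 + 4 + 2 (binary 100110). Repeated squaring mod 47: 7^1 ≡ 7; 7^2 ≡ 7² = 49 ≡ 2; 7^4 ≡ 2² = 4 ≡ 4; 7^8 ≡ 4² = 16 ≡ 16; 7^16 ≡ 16² = 256 ≡ 21; 7^32 ≡ 21² = 441 ≡ 18. Multiply: 7^38 = 7^32 × 7^4 × 7^2 ≡ 18 × 4 × 2 (mod 47): 18 × 4 = 72 ≡ 25; 25 × 2 = 50 ≡ 3. So 7^38 ≡ 3 (mod 47).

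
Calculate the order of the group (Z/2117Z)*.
2016

Prime factorization: 2117 = 29 × 73
Using the formula φ(n) = n × Π(1 - 1/p) for each prime factor p:
φ(2117) = 2117 × (1 - 1/29) × (1 - 1/73)
φ(2117) = 2016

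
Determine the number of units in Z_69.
44

Prime factorization: 69 = 3 × 23
Using the formula φ(n) = n × Π(1 - 1/p) for each prime factor p:
φ(69) = 69 × (1 - 1/3) × (1 - 1/23)
φ(69) = 44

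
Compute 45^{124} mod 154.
67

Using successive squaring:
Binary expansion of 124: 1111100
Powers of 45 mod 154 (each is the square of the previous):
  45^1 ≡ 45 (mod 154)
  45^2 ≡ 45² = 2025 ≡ 23 (mod 154)
  45^4 ≡ 23² = 529 ≡ 67 (mod 154)
  45^8 ≡ 67² = 4489 ≡ 23 (mod 154)
  45^16 ≡ 23² = 529 ≡ 67 (mod 154)
  45^32 ≡ 67² = 4489 ≡ 23 (mod 154)
  45^64 ≡ 23² = 529 ≡ 67 (mod 154)
124 = 64 + 32 + 16 + 8 + 4, so 45^124 = 45^64 × 45^32 × 45^16 × 45^8 × 45^4 ≡ 67 × 23 × 67 × 23 × 67 (mod 154)
Multiplying step by step:
  67 × 23 = 1541 ≡ 1 (mod 154)
  1 × 67 = 67 ≡ 67 (mod 154)
  67 × 23 = 1541 ≡ 1 (mod 154)
  1 × 67 = 67 ≡ 67 (mod 154)
Result: 45^124 ≡ 67 (mod 154)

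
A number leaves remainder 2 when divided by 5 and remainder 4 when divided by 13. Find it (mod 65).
M = 5 × 13 = 65. M₁ = 13, y₁ ≡ 2 (mod 5). M₂ = 5, y₂ ≡ 8 (mod 13). t = 2×13×2 + 4×5×8 ≡ 17 (mod 65)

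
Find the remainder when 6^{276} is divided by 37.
By Fermat: 6^{36} ≡ 1 (mod 37). 276 = 7×36 + 24. So 6^{276} ≡ 6^{24} ≡ 1 (mod 37)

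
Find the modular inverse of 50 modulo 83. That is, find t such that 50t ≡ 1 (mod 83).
5

Using Extended Euclidean Algorithm:
gcd(50, 83) = 1
Bezout coefficients: 50 × 5 + 83 × -3 = 1
So 50 × 5 ≡ 1 (mod 83)
The inverse is 5 mod 83 = 5
Verification: 50 × 5 = 250 = 3 × 83 + 1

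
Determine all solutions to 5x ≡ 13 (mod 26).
13

Since gcd(5, 26) = 1 divides 13, a solution exists.
Multiply both sides by the inverse of 5 mod 26:
  5^(-1) mod 26 = 21
  x ≡ 21 × 13 ≡ 273 ≡ 13 (mod 26)
Verification: 5 × 13 = 65 = 2 × 26 + 13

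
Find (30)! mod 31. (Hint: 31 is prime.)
By Wilson's theorem, (30)! ≡ -1 ≡ 30 (mod 31)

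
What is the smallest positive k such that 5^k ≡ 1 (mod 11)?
Powers of 5 mod 11: 5^1≡5, 5^2≡3, 5^3≡4, 5^4≡9, 5^5≡1. Order = 5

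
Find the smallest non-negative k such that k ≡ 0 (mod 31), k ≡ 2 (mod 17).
155

Using the Chinese Remainder Theorem:
M = product of moduli = 527
For equation 1: M_1 = 17, 17 ≡ 17 (mod 31), inverse of 17 mod 31 is 11 (check: 17 × 11 = 187 ≡ 1 (mod 31))
For equation 2: M_2 = 31, 31 ≡ 14 (mod 17), inverse of 31 mod 17 is 11 (check: 14 × 11 = 154 ≡ 1 (mod 17))
Combine: k ≡ Σ r_i×M_i×(M_i⁻¹ mod m_i) = 0×17×11 + 2×31×11 = 0 + 682 = 682
682 mod 527 = 155
k ≡ 155 (mod 527)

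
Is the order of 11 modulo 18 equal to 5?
No, the actual order is 6, not 5.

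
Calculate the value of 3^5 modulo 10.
5 = 4 + 1 (binary 101). Repeated squaring mod 10: 3^1 ≡ 3; 3^2 ≡ 3² = 9 ≡ 9; 3^4 ≡ 9² = 81 ≡ 1. Multiply: 3^5 = 3^4 × 3^1 ≡ 1 × 3 (mod 10): 1 × 3 = 3 ≡ 3. So 3^5 ≡ 3 (mod 10).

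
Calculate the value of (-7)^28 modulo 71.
Using repeated squaring. (-7) ≡ 64 (mod 71). 28 = 16 + 8 + 4 (binary 11100). Repeated squaring mod 71: 64^1 ≡ 64; 64^2 ≡ 64² = 4096 ≡ 49; 64^4 ≡ 49² = 2401 ≡ 58; 64^8 ≡ 58² = 3364 ≡ 27; 64^16 ≡ 27² = 729 ≡ 19. Multiply: (-7)^28 ≡ 64^16 × 64^8 × 64^4 ≡ 19 × 27 × 58 (mod 71): 19 × 27 = 513 ≡ 16; 16 × 58 = 928 ≡ 5. So (-7)^28 ≡ 5 (mod 71).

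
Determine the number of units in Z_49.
42

Prime factorization: 49 = 7^2
Using the formula φ(n) = n × Π(1 - 1/p) for each prime factor p:
φ(49) = 49 × (1 - 1/7)
φ(49) = 42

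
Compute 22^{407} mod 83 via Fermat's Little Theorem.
45

By Fermat's Little Theorem, a^(p-1) ≡ 1 (mod p) for prime p and gcd(a, p) = 1
Here p = 83, so 22^82 ≡ 1 (mod 83)
We can reduce the exponent: 407 mod 82 = 79
So 22^407 ≡ 22^79 (mod 83)
Computing: 22^79 mod 83 = 45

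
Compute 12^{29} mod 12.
0

Using successive squaring:
Binary expansion of 29: 11101
Powers of 12 mod 12 (each is the square of the previous):
  12^1 ≡ 0 (mod 12)
  12^2 ≡ 0² = 0 ≡ 0 (mod 12)
  12^4 ≡ 0² = 0 ≡ 0 (mod 12)
  12^8 ≡ 0² = 0 ≡ 0 (mod 12)
  12^16 ≡ 0² = 0 ≡ 0 (mod 12)
29 = 16 + 8 + 4 + 1, so 12^29 = 12^16 × 12^8 × 12^4 × 12^1 ≡ 0 × 0 × 0 × 0 (mod 12)
Multiplying step by step:
  0 × 0 = 0 ≡ 0 (mod 12)
  0 × 0 = 0 ≡ 0 (mod 12)
  0 × 0 = 0 ≡ 0 (mod 12)
Result: 12^29 ≡ 0 (mod 12)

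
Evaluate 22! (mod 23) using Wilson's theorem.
By Wilson's theorem, (22)! ≡ -1 ≡ 22 (mod 23)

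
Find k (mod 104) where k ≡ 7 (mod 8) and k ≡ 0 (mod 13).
M = 8 × 13 = 104. M₁ = 13, y₁ ≡ 5 (mod 8). M₂ = 8, y₂ ≡ 5 (mod 13). k = 7×13×5 + 0×8×5 ≡ 39 (mod 104)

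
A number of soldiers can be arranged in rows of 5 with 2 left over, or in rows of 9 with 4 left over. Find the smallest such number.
M = 5 × 9 = 45. M₁ = 9, y₁ ≡ 4 (mod 5). M₂ = 5, y₂ ≡ 2 (mod 9). x = 2×9×4 + 4×5×2 ≡ 22 (mod 45). The smallest positive such number is 22.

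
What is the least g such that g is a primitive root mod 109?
p - 1 = 108 has prime divisors 2, 3. h is a primitive root mod 109 iff h^(108/q) ≢ 1 (mod 109) for each such q.
h = 2: 2^54 ≡ 108, 2^36 ≡ 1 (mod 109); 2^36 ≡ 1, so not a primitive root.
h = 3: 3^54 ≡ 1, 3^36 ≡ 63 (mod 109); 3^54 ≡ 1, so not a primitive root.
h = 4: 4^54 ≡ 1, 4^36 ≡ 1 (mod 109); 4^54 ≡ 1, so not a primitive root.
h = 5: 5^54 ≡ 1, 5^36 ≡ 63 (mod 109); 5^54 ≡ 1, so not a primitive root.
h = 6: 6^54 ≡ 108, 6^36 ≡ 63 (mod 109); none is 1, so 6 has order 108 and is a primitive root.
The smallest primitive root mod 109 is g = 6.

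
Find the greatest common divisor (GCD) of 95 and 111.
1

Using the Euclidean algorithm:
95 = 0 × 111 + 95
111 = 1 × 95 + 16
95 = 5 × 16 + 15
16 = 1 × 15 + 1
15 = 15 × 1 + 0

GCD(95, 111) = 1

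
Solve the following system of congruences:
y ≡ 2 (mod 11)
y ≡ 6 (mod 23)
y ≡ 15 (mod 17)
2191

Using the Chinese Remainder Theorem:
M = product of moduli = 4301
For equation 1: M_1 = 391, 391 ≡ 6 (mod 11), inverse of 391 mod 11 is 2 (check: 6 × 2 = 12 ≡ 1 (mod 11))
For equation 2: M_2 = 187, 187 ≡ 3 (mod 23), inverse of 187 mod 23 is 8 (check: 3 × 8 = 24 ≡ 1 (mod 23))
For equation 3: M_3 = 253, 253 ≡ 15 (mod 17), inverse of 253 mod 17 is 8 (check: 15 × 8 = 120 ≡ 1 (mod 17))
Combine: y ≡ Σ r_i×M_i×(M_i⁻¹ mod m_i) = 2×391×2 + 6×187×8 + 15×253×8 = 1564 + 8976 + 30360 = 40900
40900 mod 4301 = 2191
y ≡ 2191 (mod 4301)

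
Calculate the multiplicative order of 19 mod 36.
Powers of 19 mod 36: 19^1≡19, 19^2≡1. Order = 2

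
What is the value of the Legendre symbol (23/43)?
(23/43) = 23^{21} mod 43 = 1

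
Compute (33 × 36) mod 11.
0

(33 × 36) = 1188
1188 mod 11 = 0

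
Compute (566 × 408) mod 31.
9

(566 × 408) = 230928
230928 mod 31 = 9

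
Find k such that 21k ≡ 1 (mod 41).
21^(-1) ≡ 2 (mod 41). Verification: 21 × 2 = 42 ≡ 1 (mod 41)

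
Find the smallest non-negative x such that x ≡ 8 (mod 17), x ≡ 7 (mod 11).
161

Using the Chinese Remainder Theorem:
M = product of moduli = 187
For equation 1: M_1 = 11, 11 ≡ 11 (mod 17), inverse of 11 mod 17 is 14 (check: 11 × 14 = 154 ≡ 1 (mod 17))
For equation 2: M_2 = 17, 17 ≡ 6 (mod 11), inverse of 17 mod 11 is 2 (check: 6 × 2 = 12 ≡ 1 (mod 11))
Combine: x ≡ Σ r_i×M_i×(M_i⁻¹ mod m_i) = 8×11×14 + 7×17×2 = 1232 + 238 = 1470
1470 mod 187 = 161
x ≡ 161 (mod 187)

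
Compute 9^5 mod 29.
5 = 4 + 1 (binary 101). Repeated squaring mod 29: 9^1 ≡ 9; 9^2 ≡ 9² = 81 ≡ 23; 9^4 ≡ 23² = 529 ≡ 7. Multiply: 9^5 = 9^4 × 9^1 ≡ 7 × 9 (mod 29): 7 × 9 = 63 ≡ 5. So 9^5 ≡ 5 (mod 29).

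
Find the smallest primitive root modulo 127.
p - 1 = 126 has prime divisors 2, 3, 7. h is a primitive root mod 127 iff h^(126/q) ≢ 1 (mod 127) for each such q.
h = 2: 2^63 ≡ 1, 2^42 ≡ 1, 2^18 ≡ 16 (mod 127); 2^63 ≡ 1, so not a primitive root.
h = 3: 3^63 ≡ 126, 3^42 ≡ 107, 3^18 ≡ 4 (mod 127); none is 1, so 3 has order 126 and is a primitive root.
The smallest primitive root mod 127 is g = 3.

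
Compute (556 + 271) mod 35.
22

(556 + 271) = 827
827 mod 35 = 22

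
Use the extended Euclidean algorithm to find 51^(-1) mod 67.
Extended GCD: 51(-21) + 67(16) = 1. So 51^(-1) ≡ 46 ≡ 46 (mod 67). Verify: 51 × 46 = 2346 ≡ 1 (mod 67)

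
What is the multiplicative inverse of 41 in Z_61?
41^(-1) ≡ 3 (mod 61). Verification: 41 × 3 = 123 ≡ 1 (mod 61)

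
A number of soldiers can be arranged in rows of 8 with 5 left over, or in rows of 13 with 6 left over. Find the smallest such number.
M = 8 × 13 = 104. M₁ = 13, y₁ ≡ 5 (mod 8). M₂ = 8, y₂ ≡ 5 (mod 13). m = 5×13×5 + 6×8×5 ≡ 45 (mod 104). The smallest positive such number is 45.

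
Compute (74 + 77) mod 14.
11

(74 + 77) = 151
151 mod 14 = 11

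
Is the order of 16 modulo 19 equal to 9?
Yes, ord_19(16) = 9.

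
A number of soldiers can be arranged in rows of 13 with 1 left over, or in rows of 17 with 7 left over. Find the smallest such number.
M = 13 × 17 = 221. M₁ = 17, y₁ ≡ 10 (mod 13). M₂ = 13, y₂ ≡ 4 (mod 17). z = 1×17×10 + 7×13×4 ≡ 92 (mod 221). The smallest positive such number is 92.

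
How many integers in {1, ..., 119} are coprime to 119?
96

Prime factorization: 119 = 7 × 17
Using the formula φ(n) = n × Π(1 - 1/p) for each prime factor p:
φ(119) = 119 × (1 - 1/7) × (1 - 1/17)
φ(119) = 96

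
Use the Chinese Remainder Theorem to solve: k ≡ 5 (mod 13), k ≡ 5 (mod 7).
5

Using the Chinese Remainder Theorem:
M = product of moduli = 91
For equation 1: M_1 = 7, 7 ≡ 7 (mod 13), inverse of 7 mod 13 is 2 (check: 7 × 2 = 14 ≡ 1 (mod 13))
For equation 2: M_2 = 13, 13 ≡ 6 (mod 7), inverse of 13 mod 7 is 6 (check: 6 × 6 = 36 ≡ 1 (mod 7))
Combine: k ≡ Σ r_i×M_i×(M_i⁻¹ mod m_i) = 5×7×2 + 5×13×6 = 70 + 390 = 460
460 mod 91 = 5
k ≡ 5 (mod 91)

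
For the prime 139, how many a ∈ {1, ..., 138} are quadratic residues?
For prime 139, there are (p-1)/2 = (139-1)/2 = 69 quadratic residues (excluding 0).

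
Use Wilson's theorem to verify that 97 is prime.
(96)! mod 97 = 96. Since this equals -1 (mod 97), Wilson confirms 97 is prime.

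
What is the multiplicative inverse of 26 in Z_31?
6

Using Extended Euclidean Algorithm:
gcd(26, 31) = 1
Bezout coefficients: 26 × 6 + 31 × -5 = 1
So 26 × 6 ≡ 1 (mod 31)
The inverse is 6 mod 31 = 6
Verification: 26 × 6 = 156 = 5 × 31 + 1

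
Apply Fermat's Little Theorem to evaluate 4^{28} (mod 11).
9

By Fermat's Little Theorem, a^(p-1) ≡ 1 (mod p) for prime p and gcd(a, p) = 1
Here p = 11, so 4^10 ≡ 1 (mod 11)
We can reduce the exponent: 28 mod 10 = 8
So 4^28 ≡ 4^8 (mod 11)
Computing: 4^8 mod 11 = 9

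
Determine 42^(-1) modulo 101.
42^(-1) ≡ 89 (mod 101). Verification: 42 × 89 = 3738 ≡ 1 (mod 101)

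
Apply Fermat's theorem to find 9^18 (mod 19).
By Fermat's Little Theorem, 9^{18} ≡ 1 (mod 19) since 19 is prime and gcd(9, 19) = 1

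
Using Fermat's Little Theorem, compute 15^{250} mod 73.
12

By Fermat's Little Theorem, a^(p-1) ≡ 1 (mod p) for prime p and gcd(a, p) = 1
Here p = 73, so 15^72 ≡ 1 (mod 73)
We can reduce the exponent: 250 mod 72 = 34
So 15^250 ≡ 15^34 (mod 73)
Computing: 15^34 mod 73 = 12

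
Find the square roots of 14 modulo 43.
The square roots of 14 mod 43 are 10 and 33. Verify: 10² = 100 ≡ 14 (mod 43)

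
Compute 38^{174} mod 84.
64

Using successive squaring:
Binary expansion of 174: 10101110
Powers of 38 mod 84 (each is the square of the previous):
  38^1 ≡ 38 (mod 84)
  38^2 ≡ 38² = 1444 ≡ 16 (mod 84)
  38^4 ≡ 16² = 256 ≡ 4 (mod 84)
  38^8 ≡ 4² = 16 ≡ 16 (mod 84)
  38^16 ≡ 16² = 256 ≡ 4 (mod 84)
  38^32 ≡ 4² = 16 ≡ 16 (mod 84)
  38^64 ≡ 16² = 256 ≡ 4 (mod 84)
  38^128 ≡ 4² = 16 ≡ 16 (mod 84)
174 = 128 + 32 + 8 + 4 + 2, so 38^174 = 38^128 × 38^32 × 38^8 × 38^4 × 38^2 ≡ 16 × 16 × 16 × 4 × 16 (mod 84)
Multiplying step by step:
  16 × 16 = 256 ≡ 4 (mod 84)
  4 × 16 = 64 ≡ 64 (mod 84)
  64 × 4 = 256 ≡ 4 (mod 84)
  4 × 16 = 64 ≡ 64 (mod 84)
Result: 38^174 ≡ 64 (mod 84)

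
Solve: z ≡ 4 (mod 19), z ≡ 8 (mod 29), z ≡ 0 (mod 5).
M = 19 × 29 × 5 = 2755. M₁ = 145, y₁ ≡ 8 (mod 19). M₂ = 95, y₂ ≡ 11 (mod 29). M₃ = 551, y₃ ≡ 1 (mod 5). z = 4×145×8 + 8×95×11 + 0×551×1 ≡ 1980 (mod 2755)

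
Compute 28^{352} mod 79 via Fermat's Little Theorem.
51

By Fermat's Little Theorem, a^(p-1) ≡ 1 (mod p) for prime p and gcd(a, p) = 1
Here p = 79, so 28^78 ≡ 1 (mod 79)
We can reduce the exponent: 352 mod 78 = 40
So 28^352 ≡ 28^40 (mod 79)
Computing: 28^40 mod 79 = 51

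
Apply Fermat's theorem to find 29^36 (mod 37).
By Fermat's Little Theorem, 29^{36} ≡ 1 (mod 37) since 37 is prime and gcd(29, 37) = 1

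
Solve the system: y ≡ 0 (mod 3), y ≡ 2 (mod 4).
M = 3 × 4 = 12. M₁ = 4, y₁ ≡ 1 (mod 3). M₂ = 3, y₂ ≡ 3 (mod 4). y = 0×4×1 + 2×3×3 ≡ 6 (mod 12)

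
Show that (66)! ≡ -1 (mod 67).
(66)! mod 67 = 66. Since this equals -1 (mod 67), Wilson confirms 67 is prime.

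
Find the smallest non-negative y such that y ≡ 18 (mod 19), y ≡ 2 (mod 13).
132

Using the Chinese Remainder Theorem:
M = product of moduli = 247
For equation 1: M_1 = 13, 13 ≡ 13 (mod 19), inverse of 13 mod 19 is 3 (check: 13 × 3 = 39 ≡ 1 (mod 19))
For equation 2: M_2 = 19, 19 ≡ 6 (mod 13), inverse of 19 mod 13 is 11 (check: 6 × 11 = 66 ≡ 1 (mod 13))
Combine: y ≡ Σ r_i×M_i×(M_i⁻¹ mod m_i) = 18×13×3 + 2×19×11 = 702 + 418 = 1120
1120 mod 247 = 132
y ≡ 132 (mod 247)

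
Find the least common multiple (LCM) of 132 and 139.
18348

First find GCD(132, 139) using the Euclidean algorithm:
132 = 0 × 139 + 132
139 = 1 × 132 + 7
132 = 18 × 7 + 6
7 = 1 × 6 + 1
6 = 6 × 1 + 0
GCD(132, 139) = 1

LCM formula: LCM(a, b) = (a × b) / GCD(a, b)
LCM(132, 139) = (132 × 139) / 1
LCM(132, 139) = 18348 / 1
LCM(132, 139) = 18348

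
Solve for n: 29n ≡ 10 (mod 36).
14

Since gcd(29, 36) = 1 divides 10, a solution exists.
Multiply both sides by the inverse of 29 mod 36:
  29^(-1) mod 36 = 5
  x ≡ 5 × 10 ≡ 50 ≡ 14 (mod 36)
Verification: 29 × 14 = 406 = 11 × 36 + 10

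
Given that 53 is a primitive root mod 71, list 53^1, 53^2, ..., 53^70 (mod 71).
g^1, g^2, ..., g^{70} mod 71: {53, 40, 61, 38, 26, 29, 46, 24, 65, 37, 44, 60, 56, 57, 39, 8, 69, 36, 62, 20, 66, 19, 13, 50, 23, 12, 68, 54, 22, 30, 28, 64, 55, 4, 70, 18, 31, 10, 33, 45, 42, 25, 47, 6, 34, 27, 11, 15, 14, 32, 63, 2, 35, 9, 51, 5, 52, 58, 21, 48, 59, 3, 17, 49, 41, 43, 7, 16, 67, 1}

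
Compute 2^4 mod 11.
4 = 4 (binary 100). Repeated squaring mod 11: 2^1 ≡ 2; 2^2 ≡ 2² = 4 ≡ 4; 2^4 ≡ 4² = 16 ≡ 5. So 2^4 ≡ 5 (mod 11).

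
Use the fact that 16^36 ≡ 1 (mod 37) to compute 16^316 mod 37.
By Fermat: 16^{36} ≡ 1 (mod 37). 316 = 8×36 + 28. So 16^{316} ≡ 16^{28} ≡ 16 (mod 37)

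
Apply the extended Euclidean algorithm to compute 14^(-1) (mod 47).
Extended GCD: 14(-10) + 47(3) = 1. So 14^(-1) ≡ 37 ≡ 37 (mod 47). Verify: 14 × 37 = 518 ≡ 1 (mod 47)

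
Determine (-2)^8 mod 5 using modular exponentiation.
(-2) ≡ 3 (mod 5). 8 = 8 (binary 1000). Repeated squaring mod 5: 3^1 ≡ 3; 3^2 ≡ 3² = 9 ≡ 4; 3^4 ≡ 4² = 16 ≡ 1; 3^8 ≡ 1² = 1 ≡ 1. So (-2)^8 ≡ 1 (mod 5).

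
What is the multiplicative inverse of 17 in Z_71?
46

Using Extended Euclidean Algorithm:
gcd(17, 71) = 1
Bezout coefficients: 17 × -25 + 71 × 6 = 1
So 17 × -25 ≡ 1 (mod 71)
The inverse is -25 mod 71 = 46
Verification: 17 × 46 = 782 = 11 × 71 + 1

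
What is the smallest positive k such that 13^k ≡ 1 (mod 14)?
Powers of 13 mod 14: 13^1≡13, 13^2≡1. Order = 2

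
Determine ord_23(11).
Powers of 11 mod 23: 11^1≡11, 11^2≡6, 11^3≡20, 11^4≡13, 11^5≡5, 11^6≡9, 11^7≡7, 11^8≡8, 11^9≡19, 11^10≡2, 11^11≡22, 11^12≡12, 11^13≡17, 11^14≡3, 11^15≡10, 11^16≡18, 11^17≡14, 11^18≡16, 11^19≡15, 11^20≡4, 11^21≡21, 11^22≡1. Order = 22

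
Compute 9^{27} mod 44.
37

Using successive squaring:
Binary expansion of 27: 11011
Powers of 9 mod 44 (each is the square of the previous):
  9^1 ≡ 9 (mod 44)
  9^2 ≡ 9² = 81 ≡ 37 (mod 44)
  9^4 ≡ 37² = 1369 ≡ 5 (mod 44)
  9^8 ≡ 5² = 25 ≡ 25 (mod 44)
  9^16 ≡ 25² = 625 ≡ 9 (mod 44)
27 = 16 + 8 + 2 + 1, so 9^27 = 9^16 × 9^8 × 9^2 × 9^1 ≡ 9 × 25 × 37 × 9 (mod 44)
Multiplying step by step:
  9 × 25 = 225 ≡ 5 (mod 44)
  5 × 37 = 185 ≡ 9 (mod 44)
  9 × 9 = 81 ≡ 37 (mod 44)
Result: 9^27 ≡ 37 (mod 44)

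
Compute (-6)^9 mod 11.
(-6) ≡ 5 (mod 11). 9 = 8 + 1 (binary 1001). Repeated squaring mod 11: 5^1 ≡ 5; 5^2 ≡ 5² = 25 ≡ 3; 5^4 ≡ 3² = 9 ≡ 9; 5^8 ≡ 9² = 81 ≡ 4. Multiply: (-6)^9 ≡ 5^8 × 5^1 ≡ 4 × 5 (mod 11): 4 × 5 = 20 ≡ 9. So (-6)^9 ≡ 9 (mod 11).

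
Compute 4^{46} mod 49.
11

Using successive squaring:
Binary expansion of 46: 101110
Powers of 4 mod 49 (each is the square of the previous):
  4^1 ≡ 4 (mod 49)
  4^2 ≡ 4² = 16 ≡ 16 (mod 49)
  4^4 ≡ 16² = 256 ≡ 11 (mod 49)
  4^8 ≡ 11² = 121 ≡ 23 (mod 49)
  4^16 ≡ 23² = 529 ≡ 39 (mod 49)
  4^32 ≡ 39² = 1521 ≡ 2 (mod 49)
46 = 32 + 8 + 4 + 2, so 4^46 = 4^32 × 4^8 × 4^4 × 4^2 ≡ 2 × 23 × 11 × 16 (mod 49)
Multiplying step by step:
  2 × 23 = 46 ≡ 46 (mod 49)
  46 × 11 = 506 ≡ 16 (mod 49)
  16 × 16 = 256 ≡ 11 (mod 49)
Result: 4^46 ≡ 11 (mod 49)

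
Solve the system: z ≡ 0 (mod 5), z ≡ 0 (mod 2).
M = 5 × 2 = 10. M₁ = 2, y₁ ≡ 3 (mod 5). M₂ = 5, y₂ ≡ 1 (mod 2). z = 0×2×3 + 0×5×1 ≡ 0 (mod 10)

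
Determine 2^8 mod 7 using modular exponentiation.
8 = 8 (binary 1000). Repeated squaring mod 7: 2^1 ≡ 2; 2^2 ≡ 2² = 4 ≡ 4; 2^4 ≡ 4² = 16 ≡ 2; 2^8 ≡ 2² = 4 ≡ 4. So 2^8 ≡ 4 (mod 7).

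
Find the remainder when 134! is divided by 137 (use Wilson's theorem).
(136)! = (134)! × (135) × (136) ≡ -1 (mod 137). So (134)! ≡ -1 × [(136)(135)]^(-1) ≡ 68 (mod 137)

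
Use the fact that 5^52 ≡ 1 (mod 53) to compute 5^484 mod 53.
By Fermat: 5^{52} ≡ 1 (mod 53). 484 ≡ 16 (mod 52). So 5^{484} ≡ 5^{16} ≡ 13 (mod 53)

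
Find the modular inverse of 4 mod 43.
4^(-1) ≡ 11 (mod 43). Verification: 4 × 11 = 44 ≡ 1 (mod 43)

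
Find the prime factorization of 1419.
3 × 11 × 43

Divide by primes starting from smallest:
1419 ÷ 3 = 473
473 ÷ 11 = 43
43 ÷ 43 = 1

1419 = 3 × 11 × 43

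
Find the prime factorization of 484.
2^2 × 11^2

Divide by primes starting from smallest:
484 ÷ 2 = 242
242 ÷ 2 = 121
121 ÷ 11 = 11
11 ÷ 11 = 1

484 = 2^2 × 11^2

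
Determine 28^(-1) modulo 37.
28^(-1) ≡ 4 (mod 37). Verification: 28 × 4 = 112 ≡ 1 (mod 37)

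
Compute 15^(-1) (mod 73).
39

Using Extended Euclidean Algorithm:
gcd(15, 73) = 1
Bezout coefficients: 15 × -34 + 73 × 7 = 1
So 15 × -34 ≡ 1 (mod 73)
The inverse is -34 mod 73 = 39
Verification: 15 × 39 = 585 = 8 × 73 + 1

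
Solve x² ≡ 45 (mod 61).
The square roots of 45 mod 61 are 17 and 44. Verify: 17² = 289 ≡ 45 (mod 61)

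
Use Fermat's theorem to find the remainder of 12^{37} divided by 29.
12

By Fermat's Little Theorem, a^(p-1) ≡ 1 (mod p) for prime p and gcd(a, p) = 1
Here p = 29, so 12^28 ≡ 1 (mod 29)
We can reduce the exponent: 37 mod 28 = 9
So 12^37 ≡ 12^9 (mod 29)
Computing: 12^9 mod 29 = 12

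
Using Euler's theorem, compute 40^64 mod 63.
By Euler: 40^{36} ≡ 1 (mod 63) since gcd(40, 63) = 1. 64 = 1×36 + 28. So 40^{64} ≡ 40^{28} ≡ 58 (mod 63)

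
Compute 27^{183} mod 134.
45

Using successive squaring:
Binary expansion of 183: 10110111
Powers of 27 mod 134 (each is the square of the previous):
  27^1 ≡ 27 (mod 134)
  27^2 ≡ 27² = 729 ≡ 59 (mod 134)
  27^4 ≡ 59² = 3481 ≡ 131 (mod 134)
  27^8 ≡ 131² = 17161 ≡ 9 (mod 134)
  27^16 ≡ 9² = 81 ≡ 81 (mod 134)
  27^32 ≡ 81² = 6561 ≡ 129 (mod 134)
  27^64 ≡ 129² = 16641 ≡ 25 (mod 134)
  27^128 ≡ 25² = 625 ≡ 89 (mod 134)
183 = 128 + 32 + 16 + 4 + 2 + 1, so 27^183 = 27^128 × 27^32 × 27^16 × 27^4 × 27^2 × 27^1 ≡ 89 × 129 × 81 × 131 × 59 × 27 (mod 134)
Multiplying step by step:
  89 × 129 = 11481 ≡ 91 (mod 134)
  91 × 81 = 7371 ≡ 1 (mod 134)
  1 × 131 = 131 ≡ 131 (mod 134)
  131 × 59 = 7729 ≡ 91 (mod 134)
  91 × 27 = 2457 ≡ 45 (mod 134)
Result: 27^183 ≡ 45 (mod 134)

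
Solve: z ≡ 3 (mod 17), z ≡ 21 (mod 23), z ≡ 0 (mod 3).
M = 17 × 23 × 3 = 1173. M₁ = 69, y₁ ≡ 1 (mod 17). M₂ = 51, y₂ ≡ 14 (mod 23). M₃ = 391, y₃ ≡ 1 (mod 3). z = 3×69×1 + 21×51×14 + 0×391×1 ≡ 1125 (mod 1173)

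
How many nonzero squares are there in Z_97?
For prime 97, there are (p-1)/2 = (97-1)/2 = 48 quadratic residues (excluding 0).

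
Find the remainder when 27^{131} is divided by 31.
By Fermat: 27^{30} ≡ 1 (mod 31). 131 = 4×30 + 11. So 27^{131} ≡ 27^{11} ≡ 27 (mod 31)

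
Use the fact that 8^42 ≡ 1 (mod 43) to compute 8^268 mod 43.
By Fermat: 8^{42} ≡ 1 (mod 43). 268 ≡ 16 (mod 42). So 8^{268} ≡ 8^{16} ≡ 21 (mod 43)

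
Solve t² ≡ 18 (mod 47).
The square roots of 18 mod 47 are 21 and 26. Verify: 21² = 441 ≡ 18 (mod 47)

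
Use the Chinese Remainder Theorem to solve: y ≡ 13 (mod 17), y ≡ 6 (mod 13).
149

Using the Chinese Remainder Theorem:
M = product of moduli = 221
For equation 1: M_1 = 13, 13 ≡ 13 (mod 17), inverse of 13 mod 17 is 4 (check: 13 × 4 = 52 ≡ 1 (mod 17))
For equation 2: M_2 = 17, 17 ≡ 4 (mod 13), inverse of 17 mod 13 is 10 (check: 4 × 10 = 40 ≡ 1 (mod 13))
Combine: y ≡ Σ r_i×M_i×(M_i⁻¹ mod m_i) = 13×13×4 + 6×17×10 = 676 + 1020 = 1696
1696 mod 221 = 149
y ≡ 149 (mod 221)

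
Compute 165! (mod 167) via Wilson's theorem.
(166)! = (165)! × (166) ≡ -1 (mod 167). So (165)! ≡ -1 × (166)^(-1) ≡ (-1)×(-1) = 1 (mod 167)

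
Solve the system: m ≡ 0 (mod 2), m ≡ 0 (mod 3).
M = 2 × 3 = 6. M₁ = 3, y₁ ≡ 1 (mod 2). M₂ = 2, y₂ ≡ 2 (mod 3). m = 0×3×1 + 0×2×2 ≡ 0 (mod 6)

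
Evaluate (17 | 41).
(17/41) = 17^{20} mod 41 = -1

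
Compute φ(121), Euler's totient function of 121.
110

Prime factorization: 121 = 11^2
Using the formula φ(n) = n × Π(1 - 1/p) for each prime factor p:
φ(121) = 121 × (1 - 1/11)
φ(121) = 110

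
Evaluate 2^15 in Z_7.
Using Fermat: 2^{6} ≡ 1 (mod 7). 15 ≡ 3 (mod 6). So 2^{15} ≡ 2^{3} ≡ 1 (mod 7)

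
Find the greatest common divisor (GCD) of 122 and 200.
2

Using the Euclidean algorithm:
122 = 0 × 200 + 122
200 = 1 × 122 + 78
122 = 1 × 78 + 44
78 = 1 × 44 + 34
44 = 1 × 34 + 10
34 = 3 × 10 + 4
10 = 2 × 4 + 2
4 = 2 × 2 + 0

GCD(122, 200) = 2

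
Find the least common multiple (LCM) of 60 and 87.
1740

First find GCD(60, 87) using the Euclidean algorithm:
60 = 0 × 87 + 60
87 = 1 × 60 + 27
60 = 2 × 27 + 6
27 = 4 × 6 + 3
6 = 2 × 3 + 0
GCD(60, 87) = 3

LCM formula: LCM(a, b) = (a × b) / GCD(a, b)
LCM(60, 87) = (60 × 87) / 3
LCM(60, 87) = 5220 / 3
LCM(60, 87) = 1740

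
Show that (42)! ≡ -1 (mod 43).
(42)! mod 43 = 42. Since this equals -1 (mod 43), Wilson confirms 43 is prime.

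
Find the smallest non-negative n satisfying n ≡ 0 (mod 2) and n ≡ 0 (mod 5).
M = 2 × 5 = 10. M₁ = 5, y₁ ≡ 1 (mod 2). M₂ = 2, y₂ ≡ 3 (mod 5). n = 0×5×1 + 0×2×3 ≡ 0 (mod 10)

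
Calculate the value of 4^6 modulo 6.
6 = 4 + 2 (binary 110). Repeated squaring mod 6: 4^1 ≡ 4; 4^2 ≡ 4² = 16 ≡ 4; 4^4 ≡ 4² = 16 ≡ 4. Multiply: 4^6 = 4^4 × 4^2 ≡ 4 × 4 (mod 6): 4 × 4 = 16 ≡ 4. So 4^6 ≡ 4 (mod 6).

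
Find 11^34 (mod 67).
Using repeated squaring. 34 = 32 + 2 (binary 100010). Repeated squaring mod 67: 11^1 ≡ 11; 11^2 ≡ 11² = 121 ≡ 54; 11^4 ≡ 54² = 2916 ≡ 35; 11^8 ≡ 35² = 1225 ≡ 19; 11^16 ≡ 19² = 361 ≡ 26; 11^32 ≡ 26² = 676 ≡ 6. Multiply: 11^34 = 11^32 × 11^2 ≡ 6 × 54 (mod 67): 6 × 54 = 324 ≡ 56. So 11^34 ≡ 56 (mod 67).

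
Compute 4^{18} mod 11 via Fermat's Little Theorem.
9

By Fermat's Little Theorem, a^(p-1) ≡ 1 (mod p) for prime p and gcd(a, p) = 1
Here p = 11, so 4^10 ≡ 1 (mod 11)
We can reduce the exponent: 18 mod 10 = 8
So 4^18 ≡ 4^8 (mod 11)
Computing: 4^8 mod 11 = 9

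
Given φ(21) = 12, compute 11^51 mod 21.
By Euler: 11^{12} ≡ 1 (mod 21) since gcd(11, 21) = 1. 51 = 4×12 + 3. So 11^{51} ≡ 11^{3} ≡ 8 (mod 21)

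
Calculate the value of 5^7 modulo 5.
5 ≡ 0 (mod 5). 7 = 4 + 2 + 1 (binary 111). Repeated squaring mod 5: 0^1 ≡ 0; 0^2 ≡ 0² = 0 ≡ 0; 0^4 ≡ 0² = 0 ≡ 0. Multiply: 5^7 ≡ 0^4 × 0^2 × 0^1 ≡ 0 × 0 × 0 (mod 5): 0 × 0 = 0 ≡ 0; 0 × 0 = 0 ≡ 0. So 5^7 ≡ 0 (mod 5).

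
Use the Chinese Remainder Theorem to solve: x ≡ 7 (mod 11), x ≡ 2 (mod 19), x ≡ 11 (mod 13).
2130

Using the Chinese Remainder Theorem:
M = product of moduli = 2717
For equation 1: M_1 = 247, 247 ≡ 5 (mod 11), inverse of 247 mod 11 is 9 (check: 5 × 9 = 45 ≡ 1 (mod 11))
For equation 2: M_2 = 143, 143 ≡ 10 (mod 19), inverse of 143 mod 19 is 2 (check: 10 × 2 = 20 ≡ 1 (mod 19))
For equation 3: M_3 = 209, 209 ≡ 1 (mod 13), inverse of 209 mod 13 is 1 (check: 1 × 1 = 1 ≡ 1 (mod 13))
Combine: x ≡ Σ r_i×M_i×(M_i⁻¹ mod m_i) = 7×247×9 + 2×143×2 + 11×209×1 = 15561 + 572 + 2299 = 18432
18432 mod 2717 = 2130
x ≡ 2130 (mod 2717)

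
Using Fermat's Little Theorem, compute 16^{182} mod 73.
37

By Fermat's Little Theorem, a^(p-1) ≡ 1 (mod p) for prime p and gcd(a, p) = 1
Here p = 73, so 16^72 ≡ 1 (mod 73)
We can reduce the exponent: 182 mod 72 = 38
So 16^182 ≡ 16^38 (mod 73)
Computing: 16^38 mod 73 = 37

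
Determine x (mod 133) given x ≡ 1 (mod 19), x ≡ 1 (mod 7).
1

Using the Chinese Remainder Theorem:
M = product of moduli = 133
For equation 1: M_1 = 7, 7 ≡ 7 (mod 19), inverse of 7 mod 19 is 11 (check: 7 × 11 = 77 ≡ 1 (mod 19))
For equation 2: M_2 = 19, 19 ≡ 5 (mod 7), inverse of 19 mod 7 is 3 (check: 5 × 3 = 15 ≡ 1 (mod 7))
Combine: x ≡ Σ r_i×M_i×(M_i⁻¹ mod m_i) = 1×7×11 + 1×19×3 = 77 + 57 = 134
134 mod 133 = 1
x ≡ 1 (mod 133)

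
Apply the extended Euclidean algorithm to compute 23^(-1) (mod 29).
Extended GCD: 23(-5) + 29(4) = 1. So 23^(-1) ≡ 24 ≡ 24 (mod 29). Verify: 23 × 24 = 552 ≡ 1 (mod 29)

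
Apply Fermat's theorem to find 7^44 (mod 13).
By Fermat: 7^{12} ≡ 1 (mod 13). 44 = 3×12 + 8. So 7^{44} ≡ 7^{8} ≡ 3 (mod 13)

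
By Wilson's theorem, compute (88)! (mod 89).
By Wilson's theorem, (88)! ≡ -1 ≡ 88 (mod 89)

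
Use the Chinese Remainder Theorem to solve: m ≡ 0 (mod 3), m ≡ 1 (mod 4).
M = 3 × 4 = 12. M₁ = 4, y₁ ≡ 1 (mod 3). M₂ = 3, y₂ ≡ 3 (mod 4). m = 0×4×1 + 1×3×3 ≡ 9 (mod 12)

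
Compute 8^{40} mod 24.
16

Using successive squaring:
Binary expansion of 40: 101000
Powers of 8 mod 24 (each is the square of the previous):
  8^1 ≡ 8 (mod 24)
  8^2 ≡ 8² = 64 ≡ 16 (mod 24)
  8^4 ≡ 16² = 256 ≡ 16 (mod 24)
  8^8 ≡ 16² = 256 ≡ 16 (mod 24)
  8^16 ≡ 16² = 256 ≡ 16 (mod 24)
  8^32 ≡ 16² = 256 ≡ 16 (mod 24)
40 = 32 + 8, so 8^40 = 8^32 × 8^8 ≡ 16 × 16 (mod 24)
Multiplying step by step:
  16 × 16 = 256 ≡ 16 (mod 24)
Result: 8^40 ≡ 16 (mod 24)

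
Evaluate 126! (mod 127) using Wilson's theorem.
By Wilson's theorem, (126)! ≡ -1 ≡ 126 (mod 127)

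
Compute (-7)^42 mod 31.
Using Fermat: (-7)^{30} ≡ 1 (mod 31). 42 ≡ 12 (mod 30). So (-7)^{42} ≡ (-7)^{12} ≡ 16 (mod 31)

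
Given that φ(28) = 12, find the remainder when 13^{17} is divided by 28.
By Euler: 13^{12} ≡ 1 (mod 28) since gcd(13, 28) = 1. 17 = 1×12 + 5. So 13^{17} ≡ 13^{5} ≡ 13 (mod 28)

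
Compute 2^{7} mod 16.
0

Using successive squaring:
Binary expansion of 7: 111
Powers of 2 mod 16 (each is the square of the previous):
  2^1 ≡ 2 (mod 16)
  2^2 ≡ 2² = 4 ≡ 4 (mod 16)
  2^4 ≡ 4² = 16 ≡ 0 (mod 16)
7 = 4 + 2 + 1, so 2^7 = 2^4 × 2^2 × 2^1 ≡ 0 × 4 × 2 (mod 16)
Multiplying step by step:
  0 × 4 = 0 ≡ 0 (mod 16)
  0 × 2 = 0 ≡ 0 (mod 16)
Result: 2^7 ≡ 0 (mod 16)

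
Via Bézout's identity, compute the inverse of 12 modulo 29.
Extended GCD: 12(-12) + 29(5) = 1. So 12^(-1) ≡ 17 ≡ 17 (mod 29). Verify: 12 × 17 = 204 ≡ 1 (mod 29)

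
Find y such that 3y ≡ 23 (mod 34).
19

Since gcd(3, 34) = 1 divides 23, a solution exists.
Multiply both sides by the inverse of 3 mod 34:
  3^(-1) mod 34 = 23
  x ≡ 23 × 23 ≡ 529 ≡ 19 (mod 34)
Verification: 3 × 19 = 57 = 1 × 34 + 23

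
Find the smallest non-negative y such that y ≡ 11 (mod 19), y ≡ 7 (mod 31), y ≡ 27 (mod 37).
17491

Using the Chinese Remainder Theorem:
M = product of moduli = 21793
For equation 1: M_1 = 1147, 1147 ≡ 7 (mod 19), inverse of 1147 mod 19 is 11 (check: 7 × 11 = 77 ≡ 1 (mod 19))
For equation 2: M_2 = 703, 703 ≡ 21 (mod 31), inverse of 703 mod 31 is 3 (check: 21 × 3 = 63 ≡ 1 (mod 31))
For equation 3: M_3 = 589, 589 ≡ 34 (mod 37), inverse of 589 mod 37 is 12 (check: 34 × 12 = 408 ≡ 1 (mod 37))
Combine: y ≡ Σ r_i×M_i×(M_i⁻¹ mod m_i) = 11×1147×11 + 7×703×3 + 27×589×12 = 138787 + 14763 + 190836 = 344386
344386 mod 21793 = 17491
y ≡ 17491 (mod 21793)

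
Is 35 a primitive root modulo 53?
Yes

To verify, check if 35^(52/q) ≢ 1 (mod 53) for each prime divisor q of 52
Divisors of 52 = 52: [1, 2, 4, 13, 26, 52]
  35^(52/2) = 35^26 ≡ 52 (mod 53)
  35^(52/13) = 35^4 ≡ 36 (mod 53)
Conclusion: 35 is a primitive root modulo 53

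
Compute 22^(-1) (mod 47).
22^(-1) ≡ 15 (mod 47). Verification: 22 × 15 = 330 ≡ 1 (mod 47)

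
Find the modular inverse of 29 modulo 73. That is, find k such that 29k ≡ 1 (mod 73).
68

Using Extended Euclidean Algorithm:
gcd(29, 73) = 1
Bezout coefficients: 29 × -5 + 73 × 2 = 1
So 29 × -5 ≡ 1 (mod 73)
The inverse is -5 mod 73 = 68
Verification: 29 × 68 = 1972 = 27 × 73 + 1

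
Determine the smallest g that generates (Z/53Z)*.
2

A primitive root g modulo p has order p-1 = 52
Prime divisors of 52: [2, 13]
g is a primitive root iff g^(52/q) ≢ 1 (mod 53) for each prime divisor q
Testing small values:
  g = 2: 2^26 ≡ 52, 2^4 ≡ 16 (mod 53) → none is 1, primitive root!
The smallest primitive root is 2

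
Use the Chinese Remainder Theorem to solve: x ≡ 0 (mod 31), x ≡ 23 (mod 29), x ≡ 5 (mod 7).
6200

Using the Chinese Remainder Theorem:
M = product of moduli = 6293
For equation 1: M_1 = 203, 203 ≡ 17 (mod 31), inverse of 203 mod 31 is 11 (check: 17 × 11 = 187 ≡ 1 (mod 31))
For equation 2: M_2 = 217, 217 ≡ 14 (mod 29), inverse of 217 mod 29 is 27 (check: 14 × 27 = 378 ≡ 1 (mod 29))
For equation 3: M_3 = 899, 899 ≡ 3 (mod 7), inverse of 899 mod 7 is 5 (check: 3 × 5 = 15 ≡ 1 (mod 7))
Combine: x ≡ Σ r_i×M_i×(M_i⁻¹ mod m_i) = 0×203×11 + 23×217×27 + 5×899×5 = 0 + 134757 + 22475 = 157232
157232 mod 6293 = 6200
x ≡ 6200 (mod 6293)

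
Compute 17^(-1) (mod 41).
17^(-1) ≡ 29 (mod 41). Verification: 17 × 29 = 493 ≡ 1 (mod 41)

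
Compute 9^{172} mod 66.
15

Using successive squaring:
Binary expansion of 172: 10101100
Powers of 9 mod 66 (each is the square of the previous):
  9^1 ≡ 9 (mod 66)
  9^2 ≡ 9² = 81 ≡ 15 (mod 66)
  9^4 ≡ 15² = 225 ≡ 27 (mod 66)
  9^8 ≡ 27² = 729 ≡ 3 (mod 66)
  9^16 ≡ 3² = 9 ≡ 9 (mod 66)
  9^32 ≡ 9² = 81 ≡ 15 (mod 66)
  9^64 ≡ 15² = 225 ≡ 27 (mod 66)
  9^128 ≡ 27² = 729 ≡ 3 (mod 66)
172 = 128 + 32 + 8 + 4, so 9^172 = 9^128 × 9^32 × 9^8 × 9^4 ≡ 3 × 15 × 3 × 27 (mod 66)
Multiplying step by step:
  3 × 15 = 45 ≡ 45 (mod 66)
  45 × 3 = 135 ≡ 3 (mod 66)
  3 × 27 = 81 ≡ 15 (mod 66)
Result: 9^172 ≡ 15 (mod 66)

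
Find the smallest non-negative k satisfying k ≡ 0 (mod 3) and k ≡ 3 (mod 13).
M = 3 × 13 = 39. M₁ = 13, y₁ ≡ 1 (mod 3). M₂ = 3, y₂ ≡ 9 (mod 13). k = 0×13×1 + 3×3×9 ≡ 3 (mod 39)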